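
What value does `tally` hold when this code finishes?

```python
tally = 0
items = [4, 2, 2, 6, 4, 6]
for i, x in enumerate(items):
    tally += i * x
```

Let's trace through this code step by step.

Initialize: tally = 0
Initialize: items = [4, 2, 2, 6, 4, 6]
Entering loop: for i, x in enumerate(items):

After execution: tally = 70
70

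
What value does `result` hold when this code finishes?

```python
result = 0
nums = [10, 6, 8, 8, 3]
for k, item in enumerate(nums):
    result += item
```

Let's trace through this code step by step.

Initialize: result = 0
Initialize: nums = [10, 6, 8, 8, 3]
Entering loop: for k, item in enumerate(nums):

After execution: result = 35
35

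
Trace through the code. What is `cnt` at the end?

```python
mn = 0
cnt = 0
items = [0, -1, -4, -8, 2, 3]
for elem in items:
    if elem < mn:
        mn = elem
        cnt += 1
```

Let's trace through this code step by step.

Initialize: mn = 0
Initialize: cnt = 0
Initialize: items = [0, -1, -4, -8, 2, 3]
Entering loop: for elem in items:

After execution: cnt = 3
3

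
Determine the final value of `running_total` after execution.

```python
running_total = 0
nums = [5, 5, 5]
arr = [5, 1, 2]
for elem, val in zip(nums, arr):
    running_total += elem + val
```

Let's trace through this code step by step.

Initialize: running_total = 0
Initialize: nums = [5, 5, 5]
Initialize: arr = [5, 1, 2]
Entering loop: for elem, val in zip(nums, arr):

After execution: running_total = 23
23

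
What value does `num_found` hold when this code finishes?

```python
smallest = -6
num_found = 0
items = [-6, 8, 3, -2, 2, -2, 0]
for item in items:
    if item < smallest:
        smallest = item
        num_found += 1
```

Let's trace through this code step by step.

Initialize: smallest = -6
Initialize: num_found = 0
Initialize: items = [-6, 8, 3, -2, 2, -2, 0]
Entering loop: for item in items:

After execution: num_found = 0
0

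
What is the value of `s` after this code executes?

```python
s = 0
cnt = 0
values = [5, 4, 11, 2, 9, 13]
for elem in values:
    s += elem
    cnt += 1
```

Let's trace through this code step by step.

Initialize: s = 0
Initialize: cnt = 0
Initialize: values = [5, 4, 11, 2, 9, 13]
Entering loop: for elem in values:

After execution: s = 44
44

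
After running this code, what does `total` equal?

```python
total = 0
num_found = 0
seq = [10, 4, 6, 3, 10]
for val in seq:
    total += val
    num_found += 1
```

Let's trace through this code step by step.

Initialize: total = 0
Initialize: num_found = 0
Initialize: seq = [10, 4, 6, 3, 10]
Entering loop: for val in seq:

After execution: total = 33
33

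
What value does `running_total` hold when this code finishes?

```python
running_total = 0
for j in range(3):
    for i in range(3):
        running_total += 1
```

Let's trace through this code step by step.

Initialize: running_total = 0
Entering loop: for j in range(3):

After execution: running_total = 9
9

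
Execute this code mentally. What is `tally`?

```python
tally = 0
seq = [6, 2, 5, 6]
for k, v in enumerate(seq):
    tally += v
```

Let's trace through this code step by step.

Initialize: tally = 0
Initialize: seq = [6, 2, 5, 6]
Entering loop: for k, v in enumerate(seq):

After execution: tally = 19
19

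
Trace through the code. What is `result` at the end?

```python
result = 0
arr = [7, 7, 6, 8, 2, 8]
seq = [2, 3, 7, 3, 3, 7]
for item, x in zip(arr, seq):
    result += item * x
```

Let's trace through this code step by step.

Initialize: result = 0
Initialize: arr = [7, 7, 6, 8, 2, 8]
Initialize: seq = [2, 3, 7, 3, 3, 7]
Entering loop: for item, x in zip(arr, seq):

After execution: result = 163
163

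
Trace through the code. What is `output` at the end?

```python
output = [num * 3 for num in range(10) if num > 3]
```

Let's trace through this code step by step.

Initialize: output = [num * 3 for num in range(10) if num > 3]

After execution: output = [12, 15, 18, 21, 24, 27]
[12, 15, 18, 21, 24, 27]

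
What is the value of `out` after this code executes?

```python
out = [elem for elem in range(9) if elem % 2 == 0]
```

Let's trace through this code step by step.

Initialize: out = [elem for elem in range(9) if elem % 2 == 0]

After execution: out = [0, 2, 4, 6, 8]
[0, 2, 4, 6, 8]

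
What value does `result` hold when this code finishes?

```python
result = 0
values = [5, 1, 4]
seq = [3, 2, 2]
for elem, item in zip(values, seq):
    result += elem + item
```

Let's trace through this code step by step.

Initialize: result = 0
Initialize: values = [5, 1, 4]
Initialize: seq = [3, 2, 2]
Entering loop: for elem, item in zip(values, seq):

After execution: result = 17
17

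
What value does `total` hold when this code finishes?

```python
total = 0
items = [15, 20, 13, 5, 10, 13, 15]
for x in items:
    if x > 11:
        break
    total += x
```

Let's trace through this code step by step.

Initialize: total = 0
Initialize: items = [15, 20, 13, 5, 10, 13, 15]
Entering loop: for x in items:

After execution: total = 0
0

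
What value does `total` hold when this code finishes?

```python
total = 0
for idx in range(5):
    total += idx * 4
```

Let's trace through this code step by step.

Initialize: total = 0
Entering loop: for idx in range(5):

After execution: total = 40
40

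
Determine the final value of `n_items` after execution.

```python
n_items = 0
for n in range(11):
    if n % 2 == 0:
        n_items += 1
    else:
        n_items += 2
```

Let's trace through this code step by step.

Initialize: n_items = 0
Entering loop: for n in range(11):

After execution: n_items = 16
16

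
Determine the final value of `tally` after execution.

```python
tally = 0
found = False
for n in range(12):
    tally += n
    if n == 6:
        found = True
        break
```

Let's trace through this code step by step.

Initialize: tally = 0
Initialize: found = False
Entering loop: for n in range(12):

After execution: tally = 21
21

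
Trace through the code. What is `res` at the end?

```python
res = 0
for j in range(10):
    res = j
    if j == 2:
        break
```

Let's trace through this code step by step.

Initialize: res = 0
Entering loop: for j in range(10):

After execution: res = 2
2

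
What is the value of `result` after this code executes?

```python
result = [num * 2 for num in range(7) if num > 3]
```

Let's trace through this code step by step.

Initialize: result = [num * 2 for num in range(7) if num > 3]

After execution: result = [8, 10, 12]
[8, 10, 12]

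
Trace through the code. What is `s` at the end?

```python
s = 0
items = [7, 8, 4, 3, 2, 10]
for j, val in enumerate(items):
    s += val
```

Let's trace through this code step by step.

Initialize: s = 0
Initialize: items = [7, 8, 4, 3, 2, 10]
Entering loop: for j, val in enumerate(items):

After execution: s = 34
34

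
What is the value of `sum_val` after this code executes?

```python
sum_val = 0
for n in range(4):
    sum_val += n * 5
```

Let's trace through this code step by step.

Initialize: sum_val = 0
Entering loop: for n in range(4):

After execution: sum_val = 30
30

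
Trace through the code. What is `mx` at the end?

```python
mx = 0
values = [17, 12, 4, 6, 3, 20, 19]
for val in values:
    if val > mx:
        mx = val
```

Let's trace through this code step by step.

Initialize: mx = 0
Initialize: values = [17, 12, 4, 6, 3, 20, 19]
Entering loop: for val in values:

After execution: mx = 20
20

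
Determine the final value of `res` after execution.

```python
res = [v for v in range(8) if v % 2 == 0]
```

Let's trace through this code step by step.

Initialize: res = [v for v in range(8) if v % 2 == 0]

After execution: res = [0, 2, 4, 6]
[0, 2, 4, 6]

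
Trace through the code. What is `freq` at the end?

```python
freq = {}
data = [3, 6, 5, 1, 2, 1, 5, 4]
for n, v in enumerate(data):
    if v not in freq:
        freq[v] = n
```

Let's trace through this code step by step.

Initialize: freq = {}
Initialize: data = [3, 6, 5, 1, 2, 1, 5, 4]
Entering loop: for n, v in enumerate(data):

After execution: freq = {3: 0, 6: 1, 5: 2, 1: 3, 2: 4, 4: 7}
{3: 0, 6: 1, 5: 2, 1: 3, 2: 4, 4: 7}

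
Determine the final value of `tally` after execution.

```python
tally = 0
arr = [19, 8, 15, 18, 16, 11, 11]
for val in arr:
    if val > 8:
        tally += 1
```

Let's trace through this code step by step.

Initialize: tally = 0
Initialize: arr = [19, 8, 15, 18, 16, 11, 11]
Entering loop: for val in arr:

After execution: tally = 6
6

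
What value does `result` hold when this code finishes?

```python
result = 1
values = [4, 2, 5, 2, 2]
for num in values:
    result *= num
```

Let's trace through this code step by step.

Initialize: result = 1
Initialize: values = [4, 2, 5, 2, 2]
Entering loop: for num in values:

After execution: result = 160
160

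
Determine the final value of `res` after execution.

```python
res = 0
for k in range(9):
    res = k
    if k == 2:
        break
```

Let's trace through this code step by step.

Initialize: res = 0
Entering loop: for k in range(9):

After execution: res = 2
2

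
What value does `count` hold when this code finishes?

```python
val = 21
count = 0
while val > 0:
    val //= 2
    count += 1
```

Let's trace through this code step by step.

Initialize: val = 21
Initialize: count = 0
Entering loop: while val > 0:

After execution: count = 5
5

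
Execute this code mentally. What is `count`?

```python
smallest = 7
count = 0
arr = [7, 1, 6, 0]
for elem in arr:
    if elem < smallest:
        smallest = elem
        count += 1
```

Let's trace through this code step by step.

Initialize: smallest = 7
Initialize: count = 0
Initialize: arr = [7, 1, 6, 0]
Entering loop: for elem in arr:

After execution: count = 2
2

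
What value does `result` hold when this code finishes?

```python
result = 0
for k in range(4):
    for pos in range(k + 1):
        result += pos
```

Let's trace through this code step by step.

Initialize: result = 0
Entering loop: for k in range(4):

After execution: result = 10
10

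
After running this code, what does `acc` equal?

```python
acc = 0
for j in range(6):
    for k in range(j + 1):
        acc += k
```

Let's trace through this code step by step.

Initialize: acc = 0
Entering loop: for j in range(6):

After execution: acc = 35
35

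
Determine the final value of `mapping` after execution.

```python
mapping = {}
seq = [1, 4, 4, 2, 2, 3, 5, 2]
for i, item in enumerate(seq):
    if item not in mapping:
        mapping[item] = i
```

Let's trace through this code step by step.

Initialize: mapping = {}
Initialize: seq = [1, 4, 4, 2, 2, 3, 5, 2]
Entering loop: for i, item in enumerate(seq):

After execution: mapping = {1: 0, 4: 1, 2: 3, 3: 5, 5: 6}
{1: 0, 4: 1, 2: 3, 3: 5, 5: 6}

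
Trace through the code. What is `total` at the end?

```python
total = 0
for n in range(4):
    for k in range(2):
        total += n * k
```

Let's trace through this code step by step.

Initialize: total = 0
Entering loop: for n in range(4):

After execution: total = 6
6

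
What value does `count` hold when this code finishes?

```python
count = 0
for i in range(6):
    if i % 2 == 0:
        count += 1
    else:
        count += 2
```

Let's trace through this code step by step.

Initialize: count = 0
Entering loop: for i in range(6):

After execution: count = 9
9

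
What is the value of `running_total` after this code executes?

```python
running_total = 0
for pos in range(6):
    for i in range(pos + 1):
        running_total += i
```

Let's trace through this code step by step.

Initialize: running_total = 0
Entering loop: for pos in range(6):

After execution: running_total = 35
35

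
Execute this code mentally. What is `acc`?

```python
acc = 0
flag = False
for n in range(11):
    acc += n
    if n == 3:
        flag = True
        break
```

Let's trace through this code step by step.

Initialize: acc = 0
Initialize: flag = False
Entering loop: for n in range(11):

After execution: acc = 6
6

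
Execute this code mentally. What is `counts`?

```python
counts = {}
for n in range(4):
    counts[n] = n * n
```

Let's trace through this code step by step.

Initialize: counts = {}
Entering loop: for n in range(4):

After execution: counts = {0: 0, 1: 1, 2: 4, 3: 9}
{0: 0, 1: 1, 2: 4, 3: 9}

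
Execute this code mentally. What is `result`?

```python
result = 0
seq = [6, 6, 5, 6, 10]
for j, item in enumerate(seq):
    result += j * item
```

Let's trace through this code step by step.

Initialize: result = 0
Initialize: seq = [6, 6, 5, 6, 10]
Entering loop: for j, item in enumerate(seq):

After execution: result = 74
74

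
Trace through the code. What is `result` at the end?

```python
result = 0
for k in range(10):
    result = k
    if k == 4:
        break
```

Let's trace through this code step by step.

Initialize: result = 0
Entering loop: for k in range(10):

After execution: result = 4
4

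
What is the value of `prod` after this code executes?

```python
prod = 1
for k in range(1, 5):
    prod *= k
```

Let's trace through this code step by step.

Initialize: prod = 1
Entering loop: for k in range(1, 5):

After execution: prod = 24
24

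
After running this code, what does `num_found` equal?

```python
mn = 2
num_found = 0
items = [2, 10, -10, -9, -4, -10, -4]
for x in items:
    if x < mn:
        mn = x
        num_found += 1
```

Let's trace through this code step by step.

Initialize: mn = 2
Initialize: num_found = 0
Initialize: items = [2, 10, -10, -9, -4, -10, -4]
Entering loop: for x in items:

After execution: num_found = 1
1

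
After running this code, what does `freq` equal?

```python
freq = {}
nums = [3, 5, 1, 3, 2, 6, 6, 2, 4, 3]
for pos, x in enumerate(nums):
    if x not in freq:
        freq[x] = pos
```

Let's trace through this code step by step.

Initialize: freq = {}
Initialize: nums = [3, 5, 1, 3, 2, 6, 6, 2, 4, 3]
Entering loop: for pos, x in enumerate(nums):

After execution: freq = {3: 0, 5: 1, 1: 2, 2: 4, 6: 5, 4: 8}
{3: 0, 5: 1, 1: 2, 2: 4, 6: 5, 4: 8}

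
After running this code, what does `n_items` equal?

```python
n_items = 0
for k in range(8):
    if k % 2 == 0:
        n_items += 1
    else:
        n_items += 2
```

Let's trace through this code step by step.

Initialize: n_items = 0
Entering loop: for k in range(8):

After execution: n_items = 12
12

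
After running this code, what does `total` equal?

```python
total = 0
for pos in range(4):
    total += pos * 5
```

Let's trace through this code step by step.

Initialize: total = 0
Entering loop: for pos in range(4):

After execution: total = 30
30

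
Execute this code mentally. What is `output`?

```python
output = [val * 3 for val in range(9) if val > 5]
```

Let's trace through this code step by step.

Initialize: output = [val * 3 for val in range(9) if val > 5]

After execution: output = [18, 21, 24]
[18, 21, 24]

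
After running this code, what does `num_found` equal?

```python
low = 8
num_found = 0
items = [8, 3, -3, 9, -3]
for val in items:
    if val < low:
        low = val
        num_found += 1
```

Let's trace through this code step by step.

Initialize: low = 8
Initialize: num_found = 0
Initialize: items = [8, 3, -3, 9, -3]
Entering loop: for val in items:

After execution: num_found = 2
2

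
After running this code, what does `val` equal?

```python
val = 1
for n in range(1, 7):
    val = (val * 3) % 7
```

Let's trace through this code step by step.

Initialize: val = 1
Entering loop: for n in range(1, 7):

After execution: val = 1
1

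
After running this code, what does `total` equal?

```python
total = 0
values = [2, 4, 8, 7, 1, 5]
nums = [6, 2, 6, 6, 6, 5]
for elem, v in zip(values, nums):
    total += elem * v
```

Let's trace through this code step by step.

Initialize: total = 0
Initialize: values = [2, 4, 8, 7, 1, 5]
Initialize: nums = [6, 2, 6, 6, 6, 5]
Entering loop: for elem, v in zip(values, nums):

After execution: total = 141
141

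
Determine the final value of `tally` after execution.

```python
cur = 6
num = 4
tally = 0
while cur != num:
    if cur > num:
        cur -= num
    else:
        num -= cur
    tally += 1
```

Let's trace through this code step by step.

Initialize: cur = 6
Initialize: num = 4
Initialize: tally = 0
Entering loop: while cur != num:

After execution: tally = 2
2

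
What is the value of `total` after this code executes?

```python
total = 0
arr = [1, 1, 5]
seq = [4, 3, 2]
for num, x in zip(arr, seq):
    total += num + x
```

Let's trace through this code step by step.

Initialize: total = 0
Initialize: arr = [1, 1, 5]
Initialize: seq = [4, 3, 2]
Entering loop: for num, x in zip(arr, seq):

After execution: total = 16
16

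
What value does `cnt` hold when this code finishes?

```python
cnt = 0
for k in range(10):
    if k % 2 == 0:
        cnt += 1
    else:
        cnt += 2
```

Let's trace through this code step by step.

Initialize: cnt = 0
Entering loop: for k in range(10):

After execution: cnt = 15
15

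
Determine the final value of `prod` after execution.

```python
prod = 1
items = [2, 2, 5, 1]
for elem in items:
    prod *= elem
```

Let's trace through this code step by step.

Initialize: prod = 1
Initialize: items = [2, 2, 5, 1]
Entering loop: for elem in items:

After execution: prod = 20
20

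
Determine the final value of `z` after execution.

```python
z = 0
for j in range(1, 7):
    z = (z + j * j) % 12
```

Let's trace through this code step by step.

Initialize: z = 0
Entering loop: for j in range(1, 7):

After execution: z = 7
7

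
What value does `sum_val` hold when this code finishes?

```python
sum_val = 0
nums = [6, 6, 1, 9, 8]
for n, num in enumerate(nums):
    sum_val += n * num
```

Let's trace through this code step by step.

Initialize: sum_val = 0
Initialize: nums = [6, 6, 1, 9, 8]
Entering loop: for n, num in enumerate(nums):

After execution: sum_val = 67
67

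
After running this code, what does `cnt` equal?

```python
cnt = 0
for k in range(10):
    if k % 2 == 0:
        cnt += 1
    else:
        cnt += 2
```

Let's trace through this code step by step.

Initialize: cnt = 0
Entering loop: for k in range(10):

After execution: cnt = 15
15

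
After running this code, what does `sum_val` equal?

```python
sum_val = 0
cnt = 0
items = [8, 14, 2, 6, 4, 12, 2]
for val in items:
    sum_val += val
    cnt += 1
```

Let's trace through this code step by step.

Initialize: sum_val = 0
Initialize: cnt = 0
Initialize: items = [8, 14, 2, 6, 4, 12, 2]
Entering loop: for val in items:

After execution: sum_val = 48
48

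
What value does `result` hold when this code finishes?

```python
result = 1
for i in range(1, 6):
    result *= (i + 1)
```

Let's trace through this code step by step.

Initialize: result = 1
Entering loop: for i in range(1, 6):

After execution: result = 720
720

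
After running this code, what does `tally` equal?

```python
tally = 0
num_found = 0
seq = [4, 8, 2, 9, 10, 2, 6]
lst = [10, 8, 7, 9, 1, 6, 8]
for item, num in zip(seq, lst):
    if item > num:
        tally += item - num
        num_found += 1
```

Let's trace through this code step by step.

Initialize: tally = 0
Initialize: num_found = 0
Initialize: seq = [4, 8, 2, 9, 10, 2, 6]
Initialize: lst = [10, 8, 7, 9, 1, 6, 8]
Entering loop: for item, num in zip(seq, lst):

After execution: tally = 9
9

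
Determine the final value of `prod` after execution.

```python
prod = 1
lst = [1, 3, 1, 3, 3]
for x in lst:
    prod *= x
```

Let's trace through this code step by step.

Initialize: prod = 1
Initialize: lst = [1, 3, 1, 3, 3]
Entering loop: for x in lst:

After execution: prod = 27
27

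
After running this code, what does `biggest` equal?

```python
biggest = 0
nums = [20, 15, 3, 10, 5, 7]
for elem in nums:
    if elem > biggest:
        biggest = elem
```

Let's trace through this code step by step.

Initialize: biggest = 0
Initialize: nums = [20, 15, 3, 10, 5, 7]
Entering loop: for elem in nums:

After execution: biggest = 20
20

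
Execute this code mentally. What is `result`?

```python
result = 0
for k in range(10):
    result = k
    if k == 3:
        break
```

Let's trace through this code step by step.

Initialize: result = 0
Entering loop: for k in range(10):

After execution: result = 3
3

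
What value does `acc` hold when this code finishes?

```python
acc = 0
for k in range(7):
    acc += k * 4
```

Let's trace through this code step by step.

Initialize: acc = 0
Entering loop: for k in range(7):

After execution: acc = 84
84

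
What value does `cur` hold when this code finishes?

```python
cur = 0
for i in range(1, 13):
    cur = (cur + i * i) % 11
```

Let's trace through this code step by step.

Initialize: cur = 0
Entering loop: for i in range(1, 13):

After execution: cur = 1
1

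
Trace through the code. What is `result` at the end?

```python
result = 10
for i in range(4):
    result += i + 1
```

Let's trace through this code step by step.

Initialize: result = 10
Entering loop: for i in range(4):

After execution: result = 20
20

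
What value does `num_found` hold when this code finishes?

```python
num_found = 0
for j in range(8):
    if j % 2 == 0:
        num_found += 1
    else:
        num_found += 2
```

Let's trace through this code step by step.

Initialize: num_found = 0
Entering loop: for j in range(8):

After execution: num_found = 12
12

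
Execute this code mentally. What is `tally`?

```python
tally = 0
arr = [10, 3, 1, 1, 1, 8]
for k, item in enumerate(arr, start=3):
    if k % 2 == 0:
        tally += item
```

Let's trace through this code step by step.

Initialize: tally = 0
Initialize: arr = [10, 3, 1, 1, 1, 8]
Entering loop: for k, item in enumerate(arr, start=3):

After execution: tally = 12
12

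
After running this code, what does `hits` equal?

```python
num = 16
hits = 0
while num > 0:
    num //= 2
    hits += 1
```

Let's trace through this code step by step.

Initialize: num = 16
Initialize: hits = 0
Entering loop: while num > 0:

After execution: hits = 5
5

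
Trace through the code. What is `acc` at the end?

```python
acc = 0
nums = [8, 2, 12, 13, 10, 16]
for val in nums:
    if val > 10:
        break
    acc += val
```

Let's trace through this code step by step.

Initialize: acc = 0
Initialize: nums = [8, 2, 12, 13, 10, 16]
Entering loop: for val in nums:

After execution: acc = 10
10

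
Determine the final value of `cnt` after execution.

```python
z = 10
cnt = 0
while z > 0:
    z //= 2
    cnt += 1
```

Let's trace through this code step by step.

Initialize: z = 10
Initialize: cnt = 0
Entering loop: while z > 0:

After execution: cnt = 4
4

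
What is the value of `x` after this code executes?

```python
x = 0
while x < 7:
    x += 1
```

Let's trace through this code step by step.

Initialize: x = 0
Entering loop: while x < 7:

After execution: x = 7
7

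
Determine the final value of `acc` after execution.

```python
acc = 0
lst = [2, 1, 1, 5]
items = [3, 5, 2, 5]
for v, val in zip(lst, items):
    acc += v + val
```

Let's trace through this code step by step.

Initialize: acc = 0
Initialize: lst = [2, 1, 1, 5]
Initialize: items = [3, 5, 2, 5]
Entering loop: for v, val in zip(lst, items):

After execution: acc = 24
24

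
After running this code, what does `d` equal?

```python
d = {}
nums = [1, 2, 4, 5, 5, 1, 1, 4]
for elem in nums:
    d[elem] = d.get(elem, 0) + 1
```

Let's trace through this code step by step.

Initialize: d = {}
Initialize: nums = [1, 2, 4, 5, 5, 1, 1, 4]
Entering loop: for elem in nums:

After execution: d = {1: 3, 2: 1, 4: 2, 5: 2}
{1: 3, 2: 1, 4: 2, 5: 2}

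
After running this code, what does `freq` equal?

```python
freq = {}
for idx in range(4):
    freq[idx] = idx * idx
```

Let's trace through this code step by step.

Initialize: freq = {}
Entering loop: for idx in range(4):

After execution: freq = {0: 0, 1: 1, 2: 4, 3: 9}
{0: 0, 1: 1, 2: 4, 3: 9}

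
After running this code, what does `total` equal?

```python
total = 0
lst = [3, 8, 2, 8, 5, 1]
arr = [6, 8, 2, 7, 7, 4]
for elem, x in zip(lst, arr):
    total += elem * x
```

Let's trace through this code step by step.

Initialize: total = 0
Initialize: lst = [3, 8, 2, 8, 5, 1]
Initialize: arr = [6, 8, 2, 7, 7, 4]
Entering loop: for elem, x in zip(lst, arr):

After execution: total = 181
181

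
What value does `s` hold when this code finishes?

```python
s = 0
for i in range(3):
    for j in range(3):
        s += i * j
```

Let's trace through this code step by step.

Initialize: s = 0
Entering loop: for i in range(3):

After execution: s = 9
9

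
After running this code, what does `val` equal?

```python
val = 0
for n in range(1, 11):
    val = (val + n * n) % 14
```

Let's trace through this code step by step.

Initialize: val = 0
Entering loop: for n in range(1, 11):

After execution: val = 7
7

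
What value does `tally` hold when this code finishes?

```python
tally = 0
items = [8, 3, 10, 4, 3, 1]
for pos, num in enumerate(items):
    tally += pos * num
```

Let's trace through this code step by step.

Initialize: tally = 0
Initialize: items = [8, 3, 10, 4, 3, 1]
Entering loop: for pos, num in enumerate(items):

After execution: tally = 52
52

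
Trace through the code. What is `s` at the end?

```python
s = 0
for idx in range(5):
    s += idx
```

Let's trace through this code step by step.

Initialize: s = 0
Entering loop: for idx in range(5):

After execution: s = 10
10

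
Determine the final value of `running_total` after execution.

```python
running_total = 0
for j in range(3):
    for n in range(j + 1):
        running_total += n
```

Let's trace through this code step by step.

Initialize: running_total = 0
Entering loop: for j in range(3):

After execution: running_total = 4
4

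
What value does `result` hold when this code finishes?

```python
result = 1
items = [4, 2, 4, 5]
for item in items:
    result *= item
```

Let's trace through this code step by step.

Initialize: result = 1
Initialize: items = [4, 2, 4, 5]
Entering loop: for item in items:

After execution: result = 160
160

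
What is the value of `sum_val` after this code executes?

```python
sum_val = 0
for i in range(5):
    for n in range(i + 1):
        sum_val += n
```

Let's trace through this code step by step.

Initialize: sum_val = 0
Entering loop: for i in range(5):

After execution: sum_val = 20
20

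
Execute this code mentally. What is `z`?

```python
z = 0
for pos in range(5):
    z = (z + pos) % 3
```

Let's trace through this code step by step.

Initialize: z = 0
Entering loop: for pos in range(5):

After execution: z = 1
1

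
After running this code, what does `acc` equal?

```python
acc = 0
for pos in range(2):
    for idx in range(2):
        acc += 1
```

Let's trace through this code step by step.

Initialize: acc = 0
Entering loop: for pos in range(2):

After execution: acc = 4
4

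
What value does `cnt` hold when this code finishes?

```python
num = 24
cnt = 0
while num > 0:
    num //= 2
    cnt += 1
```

Let's trace through this code step by step.

Initialize: num = 24
Initialize: cnt = 0
Entering loop: while num > 0:

After execution: cnt = 5
5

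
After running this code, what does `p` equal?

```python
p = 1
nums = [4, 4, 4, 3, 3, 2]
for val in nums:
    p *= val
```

Let's trace through this code step by step.

Initialize: p = 1
Initialize: nums = [4, 4, 4, 3, 3, 2]
Entering loop: for val in nums:

After execution: p = 1152
1152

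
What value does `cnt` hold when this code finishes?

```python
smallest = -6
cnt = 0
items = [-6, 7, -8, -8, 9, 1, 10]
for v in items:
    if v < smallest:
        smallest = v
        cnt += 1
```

Let's trace through this code step by step.

Initialize: smallest = -6
Initialize: cnt = 0
Initialize: items = [-6, 7, -8, -8, 9, 1, 10]
Entering loop: for v in items:

After execution: cnt = 1
1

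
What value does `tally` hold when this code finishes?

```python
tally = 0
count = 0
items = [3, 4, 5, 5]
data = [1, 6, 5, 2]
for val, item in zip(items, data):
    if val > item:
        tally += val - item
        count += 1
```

Let's trace through this code step by step.

Initialize: tally = 0
Initialize: count = 0
Initialize: items = [3, 4, 5, 5]
Initialize: data = [1, 6, 5, 2]
Entering loop: for val, item in zip(items, data):

After execution: tally = 5
5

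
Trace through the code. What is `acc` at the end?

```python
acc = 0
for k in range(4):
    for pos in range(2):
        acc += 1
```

Let's trace through this code step by step.

Initialize: acc = 0
Entering loop: for k in range(4):

After execution: acc = 8
8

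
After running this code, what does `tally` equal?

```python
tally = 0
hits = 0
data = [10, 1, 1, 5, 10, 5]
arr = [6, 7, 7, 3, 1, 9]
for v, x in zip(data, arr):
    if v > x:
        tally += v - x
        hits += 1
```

Let's trace through this code step by step.

Initialize: tally = 0
Initialize: hits = 0
Initialize: data = [10, 1, 1, 5, 10, 5]
Initialize: arr = [6, 7, 7, 3, 1, 9]
Entering loop: for v, x in zip(data, arr):

After execution: tally = 15
15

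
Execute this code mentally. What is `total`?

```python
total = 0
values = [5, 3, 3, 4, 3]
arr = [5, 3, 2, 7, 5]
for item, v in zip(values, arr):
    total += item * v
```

Let's trace through this code step by step.

Initialize: total = 0
Initialize: values = [5, 3, 3, 4, 3]
Initialize: arr = [5, 3, 2, 7, 5]
Entering loop: for item, v in zip(values, arr):

After execution: total = 83
83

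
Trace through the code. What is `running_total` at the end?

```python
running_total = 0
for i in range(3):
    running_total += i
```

Let's trace through this code step by step.

Initialize: running_total = 0
Entering loop: for i in range(3):

After execution: running_total = 3
3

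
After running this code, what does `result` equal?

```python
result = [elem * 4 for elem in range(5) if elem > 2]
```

Let's trace through this code step by step.

Initialize: result = [elem * 4 for elem in range(5) if elem > 2]

After execution: result = [12, 16]
[12, 16]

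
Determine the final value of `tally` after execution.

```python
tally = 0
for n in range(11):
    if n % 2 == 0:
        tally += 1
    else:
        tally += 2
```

Let's trace through this code step by step.

Initialize: tally = 0
Entering loop: for n in range(11):

After execution: tally = 16
16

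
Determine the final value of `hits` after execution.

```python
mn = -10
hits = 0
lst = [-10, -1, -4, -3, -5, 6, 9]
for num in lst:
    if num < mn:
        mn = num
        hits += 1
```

Let's trace through this code step by step.

Initialize: mn = -10
Initialize: hits = 0
Initialize: lst = [-10, -1, -4, -3, -5, 6, 9]
Entering loop: for num in lst:

After execution: hits = 0
0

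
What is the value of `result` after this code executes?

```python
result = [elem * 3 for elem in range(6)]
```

Let's trace through this code step by step.

Initialize: result = [elem * 3 for elem in range(6)]

After execution: result = [0, 3, 6, 9, 12, 15]
[0, 3, 6, 9, 12, 15]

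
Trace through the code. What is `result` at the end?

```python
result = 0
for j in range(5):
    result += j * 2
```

Let's trace through this code step by step.

Initialize: result = 0
Entering loop: for j in range(5):

After execution: result = 20
20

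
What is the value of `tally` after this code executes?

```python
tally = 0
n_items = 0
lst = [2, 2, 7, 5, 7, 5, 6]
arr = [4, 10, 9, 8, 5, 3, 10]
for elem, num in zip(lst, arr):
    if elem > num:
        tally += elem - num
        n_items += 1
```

Let's trace through this code step by step.

Initialize: tally = 0
Initialize: n_items = 0
Initialize: lst = [2, 2, 7, 5, 7, 5, 6]
Initialize: arr = [4, 10, 9, 8, 5, 3, 10]
Entering loop: for elem, num in zip(lst, arr):

After execution: tally = 4
4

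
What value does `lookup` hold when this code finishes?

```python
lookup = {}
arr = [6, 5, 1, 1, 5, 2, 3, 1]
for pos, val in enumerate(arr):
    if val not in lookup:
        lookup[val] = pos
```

Let's trace through this code step by step.

Initialize: lookup = {}
Initialize: arr = [6, 5, 1, 1, 5, 2, 3, 1]
Entering loop: for pos, val in enumerate(arr):

After execution: lookup = {6: 0, 5: 1, 1: 2, 2: 5, 3: 6}
{6: 0, 5: 1, 1: 2, 2: 5, 3: 6}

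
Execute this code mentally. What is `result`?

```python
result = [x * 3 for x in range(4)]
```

Let's trace through this code step by step.

Initialize: result = [x * 3 for x in range(4)]

After execution: result = [0, 3, 6, 9]
[0, 3, 6, 9]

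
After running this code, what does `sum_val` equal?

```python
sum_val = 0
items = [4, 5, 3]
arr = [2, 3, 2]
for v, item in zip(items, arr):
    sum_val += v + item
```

Let's trace through this code step by step.

Initialize: sum_val = 0
Initialize: items = [4, 5, 3]
Initialize: arr = [2, 3, 2]
Entering loop: for v, item in zip(items, arr):

After execution: sum_val = 19
19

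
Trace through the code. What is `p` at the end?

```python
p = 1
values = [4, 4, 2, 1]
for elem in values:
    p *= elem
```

Let's trace through this code step by step.

Initialize: p = 1
Initialize: values = [4, 4, 2, 1]
Entering loop: for elem in values:

After execution: p = 32
32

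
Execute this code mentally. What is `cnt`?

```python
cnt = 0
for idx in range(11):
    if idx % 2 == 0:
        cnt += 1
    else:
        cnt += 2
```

Let's trace through this code step by step.

Initialize: cnt = 0
Entering loop: for idx in range(11):

After execution: cnt = 16
16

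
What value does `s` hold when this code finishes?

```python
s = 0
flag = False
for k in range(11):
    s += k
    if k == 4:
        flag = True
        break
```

Let's trace through this code step by step.

Initialize: s = 0
Initialize: flag = False
Entering loop: for k in range(11):

After execution: s = 10
10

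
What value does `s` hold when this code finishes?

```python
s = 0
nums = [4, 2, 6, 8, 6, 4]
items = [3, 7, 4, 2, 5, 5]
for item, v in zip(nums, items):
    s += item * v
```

Let's trace through this code step by step.

Initialize: s = 0
Initialize: nums = [4, 2, 6, 8, 6, 4]
Initialize: items = [3, 7, 4, 2, 5, 5]
Entering loop: for item, v in zip(nums, items):

After execution: s = 116
116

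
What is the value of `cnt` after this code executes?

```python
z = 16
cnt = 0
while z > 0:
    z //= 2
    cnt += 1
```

Let's trace through this code step by step.

Initialize: z = 16
Initialize: cnt = 0
Entering loop: while z > 0:

After execution: cnt = 5
5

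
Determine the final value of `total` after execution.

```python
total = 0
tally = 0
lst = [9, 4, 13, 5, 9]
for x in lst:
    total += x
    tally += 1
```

Let's trace through this code step by step.

Initialize: total = 0
Initialize: tally = 0
Initialize: lst = [9, 4, 13, 5, 9]
Entering loop: for x in lst:

After execution: total = 40
40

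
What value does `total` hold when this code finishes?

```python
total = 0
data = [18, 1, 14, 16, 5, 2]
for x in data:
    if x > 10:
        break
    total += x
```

Let's trace through this code step by step.

Initialize: total = 0
Initialize: data = [18, 1, 14, 16, 5, 2]
Entering loop: for x in data:

After execution: total = 0
0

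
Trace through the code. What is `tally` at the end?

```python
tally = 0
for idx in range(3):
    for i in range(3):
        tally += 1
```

Let's trace through this code step by step.

Initialize: tally = 0
Entering loop: for idx in range(3):

After execution: tally = 9
9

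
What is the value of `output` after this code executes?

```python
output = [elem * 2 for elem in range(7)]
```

Let's trace through this code step by step.

Initialize: output = [elem * 2 for elem in range(7)]

After execution: output = [0, 2, 4, 6, 8, 10, 12]
[0, 2, 4, 6, 8, 10, 12]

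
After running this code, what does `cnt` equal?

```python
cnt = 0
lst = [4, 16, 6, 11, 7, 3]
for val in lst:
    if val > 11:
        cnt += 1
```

Let's trace through this code step by step.

Initialize: cnt = 0
Initialize: lst = [4, 16, 6, 11, 7, 3]
Entering loop: for val in lst:

After execution: cnt = 1
1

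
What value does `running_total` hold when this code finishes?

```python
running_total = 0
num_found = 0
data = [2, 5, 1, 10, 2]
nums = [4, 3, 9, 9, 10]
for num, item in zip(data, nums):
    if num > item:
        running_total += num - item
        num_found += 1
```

Let's trace through this code step by step.

Initialize: running_total = 0
Initialize: num_found = 0
Initialize: data = [2, 5, 1, 10, 2]
Initialize: nums = [4, 3, 9, 9, 10]
Entering loop: for num, item in zip(data, nums):

After execution: running_total = 3
3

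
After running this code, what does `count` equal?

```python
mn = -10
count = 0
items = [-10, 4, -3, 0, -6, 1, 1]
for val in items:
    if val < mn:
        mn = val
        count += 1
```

Let's trace through this code step by step.

Initialize: mn = -10
Initialize: count = 0
Initialize: items = [-10, 4, -3, 0, -6, 1, 1]
Entering loop: for val in items:

After execution: count = 0
0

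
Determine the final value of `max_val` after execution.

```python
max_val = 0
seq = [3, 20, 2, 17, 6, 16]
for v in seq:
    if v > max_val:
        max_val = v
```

Let's trace through this code step by step.

Initialize: max_val = 0
Initialize: seq = [3, 20, 2, 17, 6, 16]
Entering loop: for v in seq:

After execution: max_val = 20
20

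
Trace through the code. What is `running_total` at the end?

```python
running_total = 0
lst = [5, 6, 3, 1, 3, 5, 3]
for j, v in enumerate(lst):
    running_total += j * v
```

Let's trace through this code step by step.

Initialize: running_total = 0
Initialize: lst = [5, 6, 3, 1, 3, 5, 3]
Entering loop: for j, v in enumerate(lst):

After execution: running_total = 70
70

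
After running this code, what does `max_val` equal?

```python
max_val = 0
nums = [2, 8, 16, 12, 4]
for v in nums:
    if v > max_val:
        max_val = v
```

Let's trace through this code step by step.

Initialize: max_val = 0
Initialize: nums = [2, 8, 16, 12, 4]
Entering loop: for v in nums:

After execution: max_val = 16
16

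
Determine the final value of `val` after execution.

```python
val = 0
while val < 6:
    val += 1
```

Let's trace through this code step by step.

Initialize: val = 0
Entering loop: while val < 6:

After execution: val = 6
6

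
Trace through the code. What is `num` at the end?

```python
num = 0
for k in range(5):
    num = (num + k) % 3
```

Let's trace through this code step by step.

Initialize: num = 0
Entering loop: for k in range(5):

After execution: num = 1
1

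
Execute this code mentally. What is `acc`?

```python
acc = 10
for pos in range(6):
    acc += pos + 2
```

Let's trace through this code step by step.

Initialize: acc = 10
Entering loop: for pos in range(6):

After execution: acc = 37
37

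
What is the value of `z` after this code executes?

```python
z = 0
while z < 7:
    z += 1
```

Let's trace through this code step by step.

Initialize: z = 0
Entering loop: while z < 7:

After execution: z = 7
7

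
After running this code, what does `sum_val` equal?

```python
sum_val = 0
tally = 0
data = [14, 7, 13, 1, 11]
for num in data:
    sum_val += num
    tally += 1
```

Let's trace through this code step by step.

Initialize: sum_val = 0
Initialize: tally = 0
Initialize: data = [14, 7, 13, 1, 11]
Entering loop: for num in data:

After execution: sum_val = 46
46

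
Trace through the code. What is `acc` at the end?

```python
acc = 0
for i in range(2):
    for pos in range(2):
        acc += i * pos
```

Let's trace through this code step by step.

Initialize: acc = 0
Entering loop: for i in range(2):

After execution: acc = 1
1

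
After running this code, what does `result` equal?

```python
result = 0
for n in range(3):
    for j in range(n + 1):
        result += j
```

Let's trace through this code step by step.

Initialize: result = 0
Entering loop: for n in range(3):

After execution: result = 4
4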